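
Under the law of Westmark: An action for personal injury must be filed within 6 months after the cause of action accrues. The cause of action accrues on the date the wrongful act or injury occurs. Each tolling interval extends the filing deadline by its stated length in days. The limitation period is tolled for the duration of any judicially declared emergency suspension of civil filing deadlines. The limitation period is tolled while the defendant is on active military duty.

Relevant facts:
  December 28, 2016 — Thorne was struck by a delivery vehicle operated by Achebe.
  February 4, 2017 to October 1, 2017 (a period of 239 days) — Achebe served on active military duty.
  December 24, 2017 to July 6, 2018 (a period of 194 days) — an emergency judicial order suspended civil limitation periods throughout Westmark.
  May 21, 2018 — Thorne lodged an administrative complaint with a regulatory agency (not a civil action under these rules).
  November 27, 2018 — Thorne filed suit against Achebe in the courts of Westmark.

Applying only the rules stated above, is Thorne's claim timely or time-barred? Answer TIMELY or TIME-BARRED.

The claim accrued on December 28, 2016, when the wrongful act occurred.
Adding the 6 months base period to December 28, 2016 gives a deadline of June 28, 2017, before any tolling.
The defendant's active military service from February 4, 2017 to October 1, 2017 tolled the period for 239 days, extending the deadline to February 22, 2018.
The period was tolled for 194 days by the emergency suspension of filing deadlines (December 24, 2017 to July 6, 2018), pushing the deadline to September 4, 2018.
Nothing else in the chronology tolls or restarts the period.
Thorne filed on November 27, 2018, after the September 4, 2018 deadline, so the action is time-barred.

TIME-BARRED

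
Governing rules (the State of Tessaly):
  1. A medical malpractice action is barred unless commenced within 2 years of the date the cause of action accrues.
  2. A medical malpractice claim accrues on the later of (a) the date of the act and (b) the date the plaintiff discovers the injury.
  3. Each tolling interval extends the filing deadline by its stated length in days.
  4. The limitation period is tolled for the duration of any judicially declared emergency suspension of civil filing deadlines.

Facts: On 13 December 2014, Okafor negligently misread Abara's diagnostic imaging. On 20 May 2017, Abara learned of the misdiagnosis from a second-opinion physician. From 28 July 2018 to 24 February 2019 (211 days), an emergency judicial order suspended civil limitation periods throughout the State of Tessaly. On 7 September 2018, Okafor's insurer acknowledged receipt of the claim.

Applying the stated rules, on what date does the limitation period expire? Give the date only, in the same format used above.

17 December 2019

Because discovery on 20 May 2017 post-dates the 13 December 2014 act, accrual under the later-of rule falls on 20 May 2017.
The untolled deadline — 2 years after 20 May 2017 — is 20 May 2019.
The period was tolled for 211 days by the emergency suspension of filing deadlines (28 July 2018 to 24 February 2019), pushing the deadline to 17 December 2019.
None of the other events listed affects the running of the period under the stated rules.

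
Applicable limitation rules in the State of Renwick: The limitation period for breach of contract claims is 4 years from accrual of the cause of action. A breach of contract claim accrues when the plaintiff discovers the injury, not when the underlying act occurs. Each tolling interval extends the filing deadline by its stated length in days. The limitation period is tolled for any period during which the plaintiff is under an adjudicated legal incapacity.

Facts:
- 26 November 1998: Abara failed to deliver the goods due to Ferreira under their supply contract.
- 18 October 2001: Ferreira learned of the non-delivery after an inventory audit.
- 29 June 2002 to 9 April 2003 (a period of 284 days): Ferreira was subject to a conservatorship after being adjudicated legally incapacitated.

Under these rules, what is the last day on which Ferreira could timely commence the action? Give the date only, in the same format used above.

29 July 2006

Under the discovery rule, the claim accrued on 18 October 2001, when Ferreira discovered the injury — not on the 26 November 1998 date of the underlying act.
4 years from 18 October 2001 is 18 October 2005.
The plaintiff's legal incapacity from 29 June 2002 to 9 April 2003 tolled the period for 284 days, extending the deadline to 29 July 2006.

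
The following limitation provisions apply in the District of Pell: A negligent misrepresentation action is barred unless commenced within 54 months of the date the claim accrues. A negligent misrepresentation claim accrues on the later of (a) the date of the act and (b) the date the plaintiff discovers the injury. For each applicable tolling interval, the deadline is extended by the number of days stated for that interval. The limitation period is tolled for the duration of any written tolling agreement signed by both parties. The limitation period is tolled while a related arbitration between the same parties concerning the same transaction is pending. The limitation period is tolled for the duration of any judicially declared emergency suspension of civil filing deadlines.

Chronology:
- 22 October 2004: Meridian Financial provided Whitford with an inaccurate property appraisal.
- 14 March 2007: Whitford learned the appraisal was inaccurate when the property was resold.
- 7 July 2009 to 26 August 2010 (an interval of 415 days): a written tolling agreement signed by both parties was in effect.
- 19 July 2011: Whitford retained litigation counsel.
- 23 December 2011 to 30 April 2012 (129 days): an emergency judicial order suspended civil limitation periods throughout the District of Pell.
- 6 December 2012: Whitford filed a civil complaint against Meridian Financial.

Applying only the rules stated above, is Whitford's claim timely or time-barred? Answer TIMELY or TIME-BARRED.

Because discovery on 14 March 2007 post-dates the 22 October 2004 act, accrual under the later-of rule falls on 14 March 2007.
The untolled deadline — 54 months after 14 March 2007 — is 14 September 2011.
The written tolling agreement from 7 July 2009 to 26 August 2010 tolled the period for 415 days, extending the deadline to 2 November 2012.
The period was tolled for 129 days by the emergency suspension of filing deadlines (23 December 2011 to 30 April 2012), pushing the deadline to 11 March 2013.
The other events in the timeline have no effect on the limitation period under the stated rules.
Filing on 6 December 2012 beat the 11 March 2013 deadline — the action is timely.

TIMELY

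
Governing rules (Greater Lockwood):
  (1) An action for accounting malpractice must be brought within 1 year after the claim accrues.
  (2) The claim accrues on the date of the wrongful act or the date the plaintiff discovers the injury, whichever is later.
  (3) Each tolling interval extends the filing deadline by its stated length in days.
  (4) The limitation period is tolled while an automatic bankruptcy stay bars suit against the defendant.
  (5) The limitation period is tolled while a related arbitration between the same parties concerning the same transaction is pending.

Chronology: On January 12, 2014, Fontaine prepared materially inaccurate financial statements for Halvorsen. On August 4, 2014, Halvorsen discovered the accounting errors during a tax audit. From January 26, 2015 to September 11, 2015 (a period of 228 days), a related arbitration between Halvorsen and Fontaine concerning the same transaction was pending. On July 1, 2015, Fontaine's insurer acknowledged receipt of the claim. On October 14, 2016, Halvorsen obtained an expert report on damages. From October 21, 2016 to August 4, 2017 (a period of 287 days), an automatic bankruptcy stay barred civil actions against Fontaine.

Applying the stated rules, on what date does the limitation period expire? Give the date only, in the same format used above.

The claim accrued on August 4, 2014 — the later of the January 12, 2014 act and the August 4, 2014 discovery.
The untolled deadline — 1 year after August 4, 2014 — is August 4, 2015.
The pending related arbitration from January 26, 2015 to September 11, 2015 tolled the period for 228 days, extending the deadline to March 19, 2016.
The automatic bankruptcy stay starting October 21, 2016 came too late — the period had run on March 19, 2016 — and so does not extend the deadline.
Nothing else in the chronology tolls or restarts the period.

March 19, 2016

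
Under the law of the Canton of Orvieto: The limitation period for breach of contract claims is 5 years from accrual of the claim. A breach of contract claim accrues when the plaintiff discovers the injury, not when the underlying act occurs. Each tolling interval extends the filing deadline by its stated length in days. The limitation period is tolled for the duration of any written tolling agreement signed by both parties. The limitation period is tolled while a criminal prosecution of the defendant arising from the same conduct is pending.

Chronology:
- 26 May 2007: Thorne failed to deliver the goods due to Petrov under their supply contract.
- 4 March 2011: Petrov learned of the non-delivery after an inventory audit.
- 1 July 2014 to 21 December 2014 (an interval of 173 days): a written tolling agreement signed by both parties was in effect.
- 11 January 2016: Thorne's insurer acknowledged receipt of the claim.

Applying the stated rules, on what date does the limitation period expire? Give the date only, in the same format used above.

Under the discovery rule, the claim accrued on 4 March 2011, when Petrov discovered the injury — not on the 26 May 2007 date of the underlying act.
5 years from 4 March 2011 is 4 March 2016.
The written tolling agreement from 1 July 2014 to 21 December 2014 tolled the period for 173 days, extending the deadline to 24 August 2016.
None of the other events listed affects the running of the period under the stated rules.

24 August 2016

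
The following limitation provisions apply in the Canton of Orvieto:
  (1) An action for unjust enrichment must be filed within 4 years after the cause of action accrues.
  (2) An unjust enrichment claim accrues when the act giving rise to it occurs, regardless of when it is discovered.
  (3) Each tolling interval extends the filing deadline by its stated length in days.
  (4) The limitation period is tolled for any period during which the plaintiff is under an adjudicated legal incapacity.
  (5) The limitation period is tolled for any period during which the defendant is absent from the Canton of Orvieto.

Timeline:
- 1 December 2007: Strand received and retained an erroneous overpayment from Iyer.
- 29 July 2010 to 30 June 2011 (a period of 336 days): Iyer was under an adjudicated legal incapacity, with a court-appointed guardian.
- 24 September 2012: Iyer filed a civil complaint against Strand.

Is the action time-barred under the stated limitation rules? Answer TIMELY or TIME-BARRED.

The cause of action accrued on 1 December 2007, the date of the act.
4 years from 1 December 2007 is 1 December 2011.
The plaintiff's legal incapacity from 29 July 2010 to 30 June 2011 tolled the period for 336 days, extending the deadline to 1 November 2012.
Filing on 24 September 2012 beat the 1 November 2012 deadline — the action is timely.

TIMELY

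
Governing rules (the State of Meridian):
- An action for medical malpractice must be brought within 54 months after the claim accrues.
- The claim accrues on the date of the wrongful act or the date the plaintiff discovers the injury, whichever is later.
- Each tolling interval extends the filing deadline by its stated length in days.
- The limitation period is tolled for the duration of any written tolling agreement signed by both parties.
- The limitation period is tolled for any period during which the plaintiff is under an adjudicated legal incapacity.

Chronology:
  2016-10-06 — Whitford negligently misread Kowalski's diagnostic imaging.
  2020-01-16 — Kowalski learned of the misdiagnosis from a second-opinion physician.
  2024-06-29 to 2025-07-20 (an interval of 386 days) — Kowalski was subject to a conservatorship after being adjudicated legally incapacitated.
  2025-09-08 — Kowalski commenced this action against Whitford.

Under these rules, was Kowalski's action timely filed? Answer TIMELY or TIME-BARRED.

Taking the later of the act (2016-10-06) and discovery (2020-01-16), the claim accrued on 2020-01-16.
54 months from 2020-01-16 is 2024-07-16.
Because the plaintiff's legal incapacity ran from 2024-06-29 to 2025-07-20, the deadline is extended by 386 days to 2025-08-06.
Kowalski filed on 2025-09-08, after the 2025-08-06 deadline, so the action is time-barred.

TIME-BARRED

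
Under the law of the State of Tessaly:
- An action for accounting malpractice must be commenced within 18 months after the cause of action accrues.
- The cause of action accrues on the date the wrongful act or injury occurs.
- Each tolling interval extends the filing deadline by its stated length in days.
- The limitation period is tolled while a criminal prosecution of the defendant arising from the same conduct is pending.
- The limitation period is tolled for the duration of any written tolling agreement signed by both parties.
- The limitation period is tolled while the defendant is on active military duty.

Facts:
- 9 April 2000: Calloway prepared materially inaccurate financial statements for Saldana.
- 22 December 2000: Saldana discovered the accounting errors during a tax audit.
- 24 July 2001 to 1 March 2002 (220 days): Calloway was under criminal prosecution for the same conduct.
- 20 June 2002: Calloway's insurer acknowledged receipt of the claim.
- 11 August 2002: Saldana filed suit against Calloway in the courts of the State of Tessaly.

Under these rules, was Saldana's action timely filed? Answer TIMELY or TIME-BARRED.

TIME-BARRED

Because the rule ties accrual to occurrence, the claim accrued on 9 April 2000, not on the 22 December 2000 discovery date.
The untolled deadline — 18 months after 9 April 2000 — is 9 October 2001.
Because the pending criminal prosecution ran from 24 July 2001 to 1 March 2002, the deadline is extended by 220 days to 17 May 2002.
The other events in the timeline have no effect on the limitation period under the stated rules.
Saldana filed on 11 August 2002, after the 17 May 2002 deadline, so the action is time-barred.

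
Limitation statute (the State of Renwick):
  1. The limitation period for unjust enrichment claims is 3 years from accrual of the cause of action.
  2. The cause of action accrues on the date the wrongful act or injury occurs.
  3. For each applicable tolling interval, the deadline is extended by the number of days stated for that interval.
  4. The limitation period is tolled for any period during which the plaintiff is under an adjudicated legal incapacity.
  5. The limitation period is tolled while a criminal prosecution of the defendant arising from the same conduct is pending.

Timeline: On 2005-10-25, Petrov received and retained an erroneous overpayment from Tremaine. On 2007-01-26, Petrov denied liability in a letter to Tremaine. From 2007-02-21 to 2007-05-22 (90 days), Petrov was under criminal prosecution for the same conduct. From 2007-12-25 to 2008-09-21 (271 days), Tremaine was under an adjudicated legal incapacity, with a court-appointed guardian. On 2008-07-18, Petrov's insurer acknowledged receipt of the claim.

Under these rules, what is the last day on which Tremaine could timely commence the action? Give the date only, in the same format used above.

The claim accrued on 2005-10-25, when the wrongful act occurred.
3 years from 2005-10-25 is 2008-10-25.
The period was tolled for 90 days by the pending criminal prosecution (2007-02-21 to 2007-05-22), pushing the deadline to 2009-01-23.
The period was tolled for 271 days by the plaintiff's legal incapacity (2007-12-25 to 2008-09-21), pushing the deadline to 2009-10-21.
The other events in the timeline have no effect on the limitation period under the stated rules.

2009-10-21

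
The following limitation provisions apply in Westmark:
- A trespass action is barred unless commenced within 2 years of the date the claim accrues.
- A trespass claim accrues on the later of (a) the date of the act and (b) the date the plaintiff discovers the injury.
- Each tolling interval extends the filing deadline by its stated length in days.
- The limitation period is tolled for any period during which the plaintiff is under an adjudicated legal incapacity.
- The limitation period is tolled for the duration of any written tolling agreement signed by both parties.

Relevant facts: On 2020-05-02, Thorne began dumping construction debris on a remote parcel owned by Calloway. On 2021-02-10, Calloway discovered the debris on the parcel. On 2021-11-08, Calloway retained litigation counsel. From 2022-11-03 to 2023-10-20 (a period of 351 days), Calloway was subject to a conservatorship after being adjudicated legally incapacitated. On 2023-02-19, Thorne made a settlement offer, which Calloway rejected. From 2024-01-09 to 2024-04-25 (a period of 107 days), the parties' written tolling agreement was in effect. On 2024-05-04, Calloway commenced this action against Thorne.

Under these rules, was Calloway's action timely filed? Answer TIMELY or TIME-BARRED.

TIMELY

Because discovery on 2021-02-10 post-dates the 2020-05-02 act, accrual under the later-of rule falls on 2021-02-10.
2 years from 2021-02-10 is 2023-02-10.
The plaintiff's legal incapacity from 2022-11-03 to 2023-10-20 tolled the period for 351 days, extending the deadline to 2024-01-27.
The written tolling agreement from 2024-01-09 to 2024-04-25 tolled the period for 107 days, extending the deadline to 2024-05-13.
None of the other events listed affects the running of the period under the stated rules.
The 2024-05-04 filing precedes the 2024-05-13 deadline; the claim is timely.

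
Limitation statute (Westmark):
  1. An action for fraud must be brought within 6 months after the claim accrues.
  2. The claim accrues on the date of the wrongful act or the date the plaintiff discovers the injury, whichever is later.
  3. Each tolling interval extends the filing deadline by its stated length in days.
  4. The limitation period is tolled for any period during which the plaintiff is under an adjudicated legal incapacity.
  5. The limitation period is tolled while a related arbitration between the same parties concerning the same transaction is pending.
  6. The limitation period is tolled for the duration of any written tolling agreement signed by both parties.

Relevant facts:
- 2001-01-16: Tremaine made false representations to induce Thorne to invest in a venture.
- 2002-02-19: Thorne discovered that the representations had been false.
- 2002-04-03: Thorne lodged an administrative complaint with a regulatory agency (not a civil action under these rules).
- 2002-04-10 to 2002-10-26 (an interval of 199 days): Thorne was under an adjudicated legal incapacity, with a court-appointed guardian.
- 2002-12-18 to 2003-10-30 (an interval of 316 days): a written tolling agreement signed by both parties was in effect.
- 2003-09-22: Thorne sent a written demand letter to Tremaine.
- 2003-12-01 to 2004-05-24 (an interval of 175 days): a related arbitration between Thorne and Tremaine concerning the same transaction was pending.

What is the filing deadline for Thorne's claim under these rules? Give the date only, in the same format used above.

The claim accrued on 2002-02-19 — the later of the 2001-01-16 act and the 2002-02-19 discovery.
6 months from 2002-02-19 is 2002-08-19.
Because the plaintiff's legal incapacity ran from 2002-04-10 to 2002-10-26, the deadline is extended by 199 days to 2003-03-06.
Because the written tolling agreement ran from 2002-12-18 to 2003-10-30, the deadline is extended by 316 days to 2004-01-16.
The period was tolled for 175 days by the pending related arbitration (2003-12-01 to 2004-05-24), pushing the deadline to 2004-07-09.
The other events in the timeline have no effect on the limitation period under the stated rules.

2004-07-09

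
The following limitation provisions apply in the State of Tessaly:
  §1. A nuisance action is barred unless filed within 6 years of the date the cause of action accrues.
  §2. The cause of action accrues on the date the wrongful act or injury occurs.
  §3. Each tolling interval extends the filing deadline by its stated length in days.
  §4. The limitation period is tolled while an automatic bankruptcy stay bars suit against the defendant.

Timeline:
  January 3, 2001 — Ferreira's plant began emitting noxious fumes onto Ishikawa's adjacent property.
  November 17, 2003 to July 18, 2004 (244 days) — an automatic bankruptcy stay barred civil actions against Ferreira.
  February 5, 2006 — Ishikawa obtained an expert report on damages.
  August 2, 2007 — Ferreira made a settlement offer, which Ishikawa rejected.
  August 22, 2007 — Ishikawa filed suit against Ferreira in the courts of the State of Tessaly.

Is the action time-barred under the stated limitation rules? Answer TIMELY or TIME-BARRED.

TIMELY

The limitation period began to run on January 3, 2001.
The untolled deadline — 6 years after January 3, 2001 — is January 3, 2007.
The period was tolled for 244 days by the automatic bankruptcy stay (November 17, 2003 to July 18, 2004), pushing the deadline to September 4, 2007.
Nothing else in the chronology tolls or restarts the period.
Filing on August 22, 2007 beat the September 4, 2007 deadline — the action is timely.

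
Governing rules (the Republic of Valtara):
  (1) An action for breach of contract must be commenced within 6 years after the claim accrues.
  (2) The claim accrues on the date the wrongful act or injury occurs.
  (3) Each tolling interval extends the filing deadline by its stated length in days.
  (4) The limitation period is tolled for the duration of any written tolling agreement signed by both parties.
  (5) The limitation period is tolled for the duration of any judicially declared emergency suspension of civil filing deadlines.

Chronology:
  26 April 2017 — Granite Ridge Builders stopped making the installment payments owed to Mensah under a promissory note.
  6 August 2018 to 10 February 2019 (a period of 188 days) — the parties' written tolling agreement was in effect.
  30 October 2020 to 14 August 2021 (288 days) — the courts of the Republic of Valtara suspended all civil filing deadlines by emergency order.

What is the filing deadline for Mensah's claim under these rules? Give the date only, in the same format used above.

The claim accrued on 26 April 2017, the date of the act.
Adding the 6 years base period to 26 April 2017 gives a deadline of 26 April 2023, before any tolling.
The written tolling agreement from 6 August 2018 to 10 February 2019 tolled the period for 188 days, extending the deadline to 31 October 2023.
The emergency suspension of filing deadlines from 30 October 2020 to 14 August 2021 tolled the period for 288 days, extending the deadline to 14 August 2024.

14 August 2024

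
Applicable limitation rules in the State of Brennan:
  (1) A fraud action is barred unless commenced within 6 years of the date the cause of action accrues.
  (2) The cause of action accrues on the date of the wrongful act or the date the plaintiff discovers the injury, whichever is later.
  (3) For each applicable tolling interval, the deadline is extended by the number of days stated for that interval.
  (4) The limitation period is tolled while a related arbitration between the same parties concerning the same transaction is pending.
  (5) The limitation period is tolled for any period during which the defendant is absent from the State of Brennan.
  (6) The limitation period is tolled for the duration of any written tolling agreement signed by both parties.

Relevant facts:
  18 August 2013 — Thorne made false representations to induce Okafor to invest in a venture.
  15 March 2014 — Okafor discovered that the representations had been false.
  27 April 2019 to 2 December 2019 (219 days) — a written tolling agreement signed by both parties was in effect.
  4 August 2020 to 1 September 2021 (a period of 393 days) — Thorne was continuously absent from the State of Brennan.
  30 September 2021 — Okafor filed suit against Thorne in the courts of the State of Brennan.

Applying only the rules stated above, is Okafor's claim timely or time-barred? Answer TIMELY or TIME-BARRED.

Taking the later of the act (18 August 2013) and discovery (15 March 2014), the claim accrued on 15 March 2014.
Adding the 6 years base period to 15 March 2014 gives a deadline of 15 March 2020, before any tolling.
The written tolling agreement from 27 April 2019 to 2 December 2019 tolled the period for 219 days, extending the deadline to 20 October 2020.
The period was tolled for 393 days by the defendant's absence from the jurisdiction (4 August 2020 to 1 September 2021), pushing the deadline to 17 November 2021.
The 30 September 2021 filing precedes the 17 November 2021 deadline; the claim is timely.

TIMELY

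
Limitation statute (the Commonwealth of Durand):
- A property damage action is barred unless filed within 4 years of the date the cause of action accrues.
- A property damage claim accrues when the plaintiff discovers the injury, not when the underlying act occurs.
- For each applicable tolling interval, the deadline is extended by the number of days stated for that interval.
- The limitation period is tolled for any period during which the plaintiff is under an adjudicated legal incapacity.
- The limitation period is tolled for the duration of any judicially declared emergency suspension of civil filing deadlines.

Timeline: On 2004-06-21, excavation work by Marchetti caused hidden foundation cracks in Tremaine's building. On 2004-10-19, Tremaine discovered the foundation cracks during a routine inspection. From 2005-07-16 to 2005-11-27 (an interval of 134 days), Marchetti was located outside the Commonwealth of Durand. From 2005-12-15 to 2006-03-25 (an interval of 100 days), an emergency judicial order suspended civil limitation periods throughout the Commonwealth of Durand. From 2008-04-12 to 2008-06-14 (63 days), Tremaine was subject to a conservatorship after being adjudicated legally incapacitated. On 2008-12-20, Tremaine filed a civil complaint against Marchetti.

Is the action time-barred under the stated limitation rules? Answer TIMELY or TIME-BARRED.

Under the discovery rule, the claim accrued on 2004-10-19, when Tremaine discovered the injury — not on the 2004-06-21 date of the underlying act.
The untolled deadline — 4 years after 2004-10-19 — is 2008-10-19.
The period was tolled for 100 days by the emergency suspension of filing deadlines (2005-12-15 to 2006-03-25), pushing the deadline to 2009-01-27.
The plaintiff's legal incapacity from 2008-04-12 to 2008-06-14 tolled the period for 63 days, extending the deadline to 2009-03-31.
Although the defendant's absence ran from 2005-07-16 to 2005-11-27, the stated rules do not make that a tolling event, so it is disregarded.
Filing on 2008-12-20 beat the 2009-03-31 deadline — the action is timely.

TIMELY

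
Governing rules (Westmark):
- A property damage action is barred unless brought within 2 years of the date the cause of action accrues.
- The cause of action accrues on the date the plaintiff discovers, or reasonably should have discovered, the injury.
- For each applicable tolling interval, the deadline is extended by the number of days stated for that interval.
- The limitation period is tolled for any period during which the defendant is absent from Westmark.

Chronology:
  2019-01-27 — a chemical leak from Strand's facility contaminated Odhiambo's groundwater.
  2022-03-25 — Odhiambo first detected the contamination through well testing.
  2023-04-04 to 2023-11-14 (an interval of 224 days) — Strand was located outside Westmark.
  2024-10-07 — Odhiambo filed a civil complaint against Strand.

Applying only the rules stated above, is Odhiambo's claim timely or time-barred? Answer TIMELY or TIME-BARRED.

TIMELY

Under the discovery rule, the claim accrued on 2022-03-25, when Odhiambo discovered the injury — not on the 2019-01-27 date of the underlying act.
The untolled deadline — 2 years after 2022-03-25 — is 2024-03-25.
Because the defendant's absence from the jurisdiction ran from 2023-04-04 to 2023-11-14, the deadline is extended by 224 days to 2024-11-04.
Filing on 2024-10-07 beat the 2024-11-04 deadline — the action is timely.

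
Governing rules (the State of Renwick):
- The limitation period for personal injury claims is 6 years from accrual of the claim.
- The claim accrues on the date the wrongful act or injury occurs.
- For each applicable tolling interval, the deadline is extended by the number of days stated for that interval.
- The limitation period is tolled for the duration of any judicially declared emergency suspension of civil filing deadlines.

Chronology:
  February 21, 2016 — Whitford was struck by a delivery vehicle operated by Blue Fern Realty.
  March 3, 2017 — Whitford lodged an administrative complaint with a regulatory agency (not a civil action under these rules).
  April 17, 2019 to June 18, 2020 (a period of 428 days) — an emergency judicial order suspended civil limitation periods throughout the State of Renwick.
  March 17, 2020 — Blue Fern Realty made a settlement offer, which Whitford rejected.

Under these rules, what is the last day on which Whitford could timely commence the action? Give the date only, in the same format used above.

April 25, 2023

The limitation period began to run on February 21, 2016.
6 years from February 21, 2016 is February 21, 2022.
The period was tolled for 428 days by the emergency suspension of filing deadlines (April 17, 2019 to June 18, 2020), pushing the deadline to April 25, 2023.
None of the other events listed affects the running of the period under the stated rules.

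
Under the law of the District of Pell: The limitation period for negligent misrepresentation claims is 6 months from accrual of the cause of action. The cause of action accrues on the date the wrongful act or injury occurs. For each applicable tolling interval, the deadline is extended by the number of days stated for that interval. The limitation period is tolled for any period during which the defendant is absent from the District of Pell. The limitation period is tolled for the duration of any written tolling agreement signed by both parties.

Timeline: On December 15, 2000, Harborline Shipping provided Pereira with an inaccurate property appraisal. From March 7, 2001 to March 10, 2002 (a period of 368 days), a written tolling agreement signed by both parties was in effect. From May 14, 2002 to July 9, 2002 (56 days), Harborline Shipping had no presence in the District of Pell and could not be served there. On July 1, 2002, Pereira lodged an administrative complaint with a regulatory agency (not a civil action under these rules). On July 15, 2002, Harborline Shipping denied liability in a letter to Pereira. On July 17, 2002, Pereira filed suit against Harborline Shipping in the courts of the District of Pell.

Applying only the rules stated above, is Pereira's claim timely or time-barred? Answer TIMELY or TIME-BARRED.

TIMELY

The cause of action accrued on December 15, 2000, the date of the act.
Adding the 6 months base period to December 15, 2000 gives a deadline of June 15, 2001, before any tolling.
Because the written tolling agreement ran from March 7, 2001 to March 10, 2002, the deadline is extended by 368 days to June 18, 2002.
Because the defendant's absence from the jurisdiction ran from May 14, 2002 to July 9, 2002, the deadline is extended by 56 days to August 13, 2002.
The other events in the timeline have no effect on the limitation period under the stated rules.
Pereira filed on July 17, 2002, before the August 13, 2002 deadline, so the action is timely.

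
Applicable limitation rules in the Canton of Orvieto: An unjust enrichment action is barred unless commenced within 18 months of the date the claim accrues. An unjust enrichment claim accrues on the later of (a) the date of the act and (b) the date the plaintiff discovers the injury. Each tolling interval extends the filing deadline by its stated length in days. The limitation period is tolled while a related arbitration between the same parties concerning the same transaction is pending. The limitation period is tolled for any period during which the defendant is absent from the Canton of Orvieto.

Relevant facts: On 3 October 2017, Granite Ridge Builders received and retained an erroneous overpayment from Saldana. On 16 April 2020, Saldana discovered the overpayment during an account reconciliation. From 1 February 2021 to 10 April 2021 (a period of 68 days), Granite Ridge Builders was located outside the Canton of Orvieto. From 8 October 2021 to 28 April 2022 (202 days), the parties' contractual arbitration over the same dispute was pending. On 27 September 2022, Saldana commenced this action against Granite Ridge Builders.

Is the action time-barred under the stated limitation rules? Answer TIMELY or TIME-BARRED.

TIME-BARRED

Because discovery on 16 April 2020 post-dates the 3 October 2017 act, accrual under the later-of rule falls on 16 April 2020.
The untolled deadline — 18 months after 16 April 2020 — is 16 October 2021.
The period was tolled for 68 days by the defendant's absence from the jurisdiction (1 February 2021 to 10 April 2021), pushing the deadline to 23 December 2021.
The pending related arbitration from 8 October 2021 to 28 April 2022 tolled the period for 202 days, extending the deadline to 13 July 2022.
Saldana filed on 27 September 2022, after the 13 July 2022 deadline, so the action is time-barred.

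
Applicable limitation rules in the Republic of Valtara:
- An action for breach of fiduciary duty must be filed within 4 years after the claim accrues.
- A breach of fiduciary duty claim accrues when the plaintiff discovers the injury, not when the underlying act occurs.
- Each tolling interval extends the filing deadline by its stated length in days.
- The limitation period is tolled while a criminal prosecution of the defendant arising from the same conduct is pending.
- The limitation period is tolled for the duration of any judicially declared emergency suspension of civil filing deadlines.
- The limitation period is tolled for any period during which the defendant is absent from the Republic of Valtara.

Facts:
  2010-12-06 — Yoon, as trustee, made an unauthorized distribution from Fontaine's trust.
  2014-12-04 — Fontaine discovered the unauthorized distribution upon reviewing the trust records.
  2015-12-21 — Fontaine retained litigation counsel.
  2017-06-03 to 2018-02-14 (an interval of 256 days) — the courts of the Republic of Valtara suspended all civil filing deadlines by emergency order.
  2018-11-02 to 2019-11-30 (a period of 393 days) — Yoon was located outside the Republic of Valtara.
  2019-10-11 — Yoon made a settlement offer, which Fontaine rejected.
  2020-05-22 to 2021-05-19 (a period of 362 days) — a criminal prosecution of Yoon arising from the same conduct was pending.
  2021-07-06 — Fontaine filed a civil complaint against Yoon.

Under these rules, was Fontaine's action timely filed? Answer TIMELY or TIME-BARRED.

The claim did not accrue until Fontaine discovered the injury on 2014-12-04; the 2010-12-06 act date does not start the clock under the stated rule.
The untolled deadline — 4 years after 2014-12-04 — is 2018-12-04.
Because the emergency suspension of filing deadlines ran from 2017-06-03 to 2018-02-14, the deadline is extended by 256 days to 2019-08-17.
Because the defendant's absence from the jurisdiction ran from 2018-11-02 to 2019-11-30, the deadline is extended by 393 days to 2020-09-13.
The pending criminal prosecution from 2020-05-22 to 2021-05-19 tolled the period for 362 days, extending the deadline to 2021-09-10.
Nothing else in the chronology tolls or restarts the period.
Filing on 2021-07-06 beat the 2021-09-10 deadline — the action is timely.

TIMELY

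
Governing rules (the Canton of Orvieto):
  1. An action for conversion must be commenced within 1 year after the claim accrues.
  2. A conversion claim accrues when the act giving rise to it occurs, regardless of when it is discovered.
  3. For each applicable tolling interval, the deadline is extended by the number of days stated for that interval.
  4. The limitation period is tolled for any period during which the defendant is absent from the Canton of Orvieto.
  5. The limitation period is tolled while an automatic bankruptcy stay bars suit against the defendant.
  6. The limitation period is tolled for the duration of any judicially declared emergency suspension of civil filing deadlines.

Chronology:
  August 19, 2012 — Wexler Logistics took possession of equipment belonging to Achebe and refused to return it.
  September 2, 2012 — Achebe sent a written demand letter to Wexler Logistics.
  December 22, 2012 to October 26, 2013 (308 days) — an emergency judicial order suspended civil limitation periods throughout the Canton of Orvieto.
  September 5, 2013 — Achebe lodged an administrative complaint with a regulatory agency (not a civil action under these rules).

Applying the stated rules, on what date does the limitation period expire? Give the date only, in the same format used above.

June 23, 2014

The claim accrued on August 19, 2012, the date of the act.
Adding the 1 year base period to August 19, 2012 gives a deadline of August 19, 2013, before any tolling.
The emergency suspension of filing deadlines from December 22, 2012 to October 26, 2013 tolled the period for 308 days, extending the deadline to June 23, 2014.
The other events in the timeline have no effect on the limitation period under the stated rules.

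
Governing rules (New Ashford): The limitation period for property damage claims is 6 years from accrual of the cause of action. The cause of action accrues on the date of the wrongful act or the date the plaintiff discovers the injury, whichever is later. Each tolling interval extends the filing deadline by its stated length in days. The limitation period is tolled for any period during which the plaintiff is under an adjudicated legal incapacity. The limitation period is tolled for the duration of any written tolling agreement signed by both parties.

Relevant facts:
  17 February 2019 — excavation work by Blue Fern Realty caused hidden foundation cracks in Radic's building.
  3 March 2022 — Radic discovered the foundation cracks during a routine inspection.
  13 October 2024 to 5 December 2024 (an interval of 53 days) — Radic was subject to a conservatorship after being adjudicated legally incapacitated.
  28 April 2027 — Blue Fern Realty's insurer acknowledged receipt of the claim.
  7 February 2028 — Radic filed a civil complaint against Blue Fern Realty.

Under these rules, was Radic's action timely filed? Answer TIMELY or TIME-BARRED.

TIMELY

Because discovery on 3 March 2022 post-dates the 17 February 2019 act, accrual under the later-of rule falls on 3 March 2022.
The untolled deadline — 6 years after 3 March 2022 — is 3 March 2028.
The plaintiff's legal incapacity from 13 October 2024 to 5 December 2024 tolled the period for 53 days, extending the deadline to 25 April 2028.
The other events in the timeline have no effect on the limitation period under the stated rules.
Radic filed on 7 February 2028, before the 25 April 2028 deadline, so the action is timely.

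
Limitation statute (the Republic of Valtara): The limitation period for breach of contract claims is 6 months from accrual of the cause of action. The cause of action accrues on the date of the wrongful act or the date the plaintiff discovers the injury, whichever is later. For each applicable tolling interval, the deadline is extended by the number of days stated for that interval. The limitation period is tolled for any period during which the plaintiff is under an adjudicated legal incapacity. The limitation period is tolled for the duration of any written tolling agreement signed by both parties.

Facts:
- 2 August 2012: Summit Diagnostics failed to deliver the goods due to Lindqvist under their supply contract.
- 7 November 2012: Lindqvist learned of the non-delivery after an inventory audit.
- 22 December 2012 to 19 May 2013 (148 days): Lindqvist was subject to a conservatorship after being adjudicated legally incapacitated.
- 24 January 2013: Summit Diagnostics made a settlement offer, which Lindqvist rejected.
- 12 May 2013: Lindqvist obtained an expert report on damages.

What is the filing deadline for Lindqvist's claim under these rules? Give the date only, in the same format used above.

2 October 2013

The claim accrued on 7 November 2012 — the later of the 2 August 2012 act and the 7 November 2012 discovery.
Adding the 6 months base period to 7 November 2012 gives a deadline of 7 May 2013, before any tolling.
The period was tolled for 148 days by the plaintiff's legal incapacity (22 December 2012 to 19 May 2013), pushing the deadline to 2 October 2013.
Nothing else in the chronology tolls or restarts the period.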